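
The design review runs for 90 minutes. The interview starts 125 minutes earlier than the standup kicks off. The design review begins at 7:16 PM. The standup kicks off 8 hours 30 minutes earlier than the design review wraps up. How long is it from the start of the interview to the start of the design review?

The design review ends at 7:16 PM + 90 min = 8:46 PM.
The standup starts at 8:46 PM − 510 min = 12:16 PM.
The interview starts at 12:16 PM − 125 min = 10:11 AM.
From 10:11 AM to 7:16 PM is 9 h 5 min.

9 h 5 min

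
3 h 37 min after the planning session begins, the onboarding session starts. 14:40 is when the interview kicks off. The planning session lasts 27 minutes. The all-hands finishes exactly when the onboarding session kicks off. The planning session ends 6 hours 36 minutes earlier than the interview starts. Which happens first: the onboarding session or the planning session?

The planning session ends at 14:40 − 396 min = 08:04.
The planning session starts at 08:04 − 27 min = 07:37.
The onboarding session starts at 07:37 + 217 min = 11:14.
The onboarding session starts at 11:14 and the planning session starts at 07:37, so the planning session is first.

the planning session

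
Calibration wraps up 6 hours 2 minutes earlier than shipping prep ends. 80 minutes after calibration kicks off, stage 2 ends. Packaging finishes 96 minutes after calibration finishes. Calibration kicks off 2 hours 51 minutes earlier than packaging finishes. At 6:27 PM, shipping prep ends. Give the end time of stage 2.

Calibration ends at 6:27 PM − 362 min = 12:25 PM.
Packaging ends at 12:25 PM + 96 min = 2:01 PM.
Calibration starts at 2:01 PM − 171 min = 11:10 AM.
Stage 2 ends at 11:10 AM + 80 min = 12:30 PM.

12:30 PM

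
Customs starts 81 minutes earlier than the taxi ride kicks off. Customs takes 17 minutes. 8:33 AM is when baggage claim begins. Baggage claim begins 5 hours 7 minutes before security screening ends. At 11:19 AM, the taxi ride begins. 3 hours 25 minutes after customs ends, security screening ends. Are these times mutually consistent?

Yes

Customs starts at 11:19 AM − 81 min = 9:58 AM.
Customs ends at 9:58 AM + 17 min = 10:15 AM.
Security screening ends at 10:15 AM + 205 min = 1:40 PM.
Baggage claim starts at 1:40 PM − 307 min = 8:33 AM.
That matches the stated 8:33 AM, so the schedule is consistent.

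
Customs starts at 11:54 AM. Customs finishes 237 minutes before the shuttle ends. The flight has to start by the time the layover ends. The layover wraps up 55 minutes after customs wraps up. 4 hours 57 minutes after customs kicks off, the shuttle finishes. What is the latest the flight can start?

The shuttle ends at 11:54 AM + 297 min = 4:51 PM.
Customs ends at 4:51 PM − 237 min = 12:54 PM.
The layover ends at 12:54 PM + 55 min = 1:49 PM.
The flight is bounded by the layover, so the latest it can start is 1:49 PM.

1:49 PM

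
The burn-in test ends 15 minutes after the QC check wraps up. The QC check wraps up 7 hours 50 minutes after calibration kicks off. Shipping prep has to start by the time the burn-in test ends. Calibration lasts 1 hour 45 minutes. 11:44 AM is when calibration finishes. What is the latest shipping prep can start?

Calibration starts at 11:44 AM − 105 min = 9:59 AM.
The QC check ends at 9:59 AM + 470 min = 5:49 PM.
The burn-in test ends at 5:49 PM + 15 min = 6:04 PM.
Shipping prep is bounded by the burn-in test, so the latest it can start is 6:04 PM.

6:04 PM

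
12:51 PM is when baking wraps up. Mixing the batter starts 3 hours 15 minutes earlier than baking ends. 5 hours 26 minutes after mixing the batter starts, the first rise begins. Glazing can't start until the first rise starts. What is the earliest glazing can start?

Mixing the batter starts at 12:51 PM − 195 min = 9:36 AM.
The first rise starts at 9:36 AM + 326 min = 3:02 PM.
Glazing is bounded by the first rise, so the earliest it can start is 3:02 PM.

3:02 PM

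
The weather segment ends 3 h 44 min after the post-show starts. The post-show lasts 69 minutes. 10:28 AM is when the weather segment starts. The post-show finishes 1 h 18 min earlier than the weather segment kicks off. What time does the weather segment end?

The post-show ends at 10:28 AM − 78 min = 9:10 AM.
The post-show starts at 9:10 AM − 69 min = 8:01 AM.
The weather segment ends at 8:01 AM + 224 min = 11:45 AM.

11:45 AM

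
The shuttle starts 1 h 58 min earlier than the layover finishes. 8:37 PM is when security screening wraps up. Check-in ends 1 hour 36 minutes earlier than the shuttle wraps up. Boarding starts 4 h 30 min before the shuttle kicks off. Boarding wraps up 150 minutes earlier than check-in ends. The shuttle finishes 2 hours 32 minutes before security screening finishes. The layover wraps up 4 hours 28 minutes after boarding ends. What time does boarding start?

11:59 AM

The shuttle ends at 8:37 PM − 152 min = 6:05 PM.
Check-in ends at 6:05 PM − 96 min = 4:29 PM.
Boarding ends at 4:29 PM − 150 min = 1:59 PM.
The layover ends at 1:59 PM + 268 min = 6:27 PM.
The shuttle starts at 6:27 PM − 118 min = 4:29 PM.
Boarding starts at 4:29 PM − 270 min = 11:59 AM.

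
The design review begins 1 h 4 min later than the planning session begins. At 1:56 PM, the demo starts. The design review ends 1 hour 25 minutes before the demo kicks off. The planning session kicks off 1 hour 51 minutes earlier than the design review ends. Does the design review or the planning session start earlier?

the planning session

The design review ends at 1:56 PM − 85 min = 12:31 PM.
The planning session starts at 12:31 PM − 111 min = 10:40 AM.
The design review starts at 10:40 AM + 64 min = 11:44 AM.
The design review starts at 11:44 AM and the planning session starts at 10:40 AM, so the planning session is first.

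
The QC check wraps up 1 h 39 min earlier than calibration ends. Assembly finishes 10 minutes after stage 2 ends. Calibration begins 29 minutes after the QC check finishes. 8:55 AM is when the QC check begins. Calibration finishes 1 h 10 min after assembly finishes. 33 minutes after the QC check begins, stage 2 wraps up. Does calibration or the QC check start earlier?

Stage 2 ends at 8:55 AM + 33 min = 9:28 AM.
Assembly ends at 9:28 AM + 10 min = 9:38 AM.
Calibration ends at 9:38 AM + 70 min = 10:48 AM.
The QC check ends at 10:48 AM − 99 min = 9:09 AM.
Calibration starts at 9:09 AM + 29 min = 9:38 AM.
Calibration starts at 9:38 AM and the QC check starts at 8:55 AM, so the QC check is first.

the QC check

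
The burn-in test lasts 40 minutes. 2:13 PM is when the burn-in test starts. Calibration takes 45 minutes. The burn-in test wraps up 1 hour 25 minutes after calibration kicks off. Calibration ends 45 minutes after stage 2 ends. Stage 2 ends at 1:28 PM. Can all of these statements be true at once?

Calibration ends at 1:28 PM + 45 min = 2:13 PM.
Calibration starts at 2:13 PM − 45 min = 1:28 PM.
The burn-in test ends at 1:28 PM + 85 min = 2:53 PM.
The burn-in test starts at 2:53 PM − 40 min = 2:13 PM.
That matches the stated 2:13 PM, so the schedule is consistent.

Yes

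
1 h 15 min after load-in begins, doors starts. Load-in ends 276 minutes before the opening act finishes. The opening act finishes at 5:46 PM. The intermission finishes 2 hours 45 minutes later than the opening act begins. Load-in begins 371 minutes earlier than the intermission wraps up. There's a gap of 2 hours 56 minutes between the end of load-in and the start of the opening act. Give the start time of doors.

Load-in ends at 5:46 PM − 276 min = 1:10 PM.
The opening act starts at 1:10 PM + 176 min = 4:06 PM.
The intermission ends at 4:06 PM + 165 min = 6:51 PM.
Load-in starts at 6:51 PM − 371 min = 12:40 PM.
Doors starts at 12:40 PM + 75 min = 1:55 PM.

1:55 PM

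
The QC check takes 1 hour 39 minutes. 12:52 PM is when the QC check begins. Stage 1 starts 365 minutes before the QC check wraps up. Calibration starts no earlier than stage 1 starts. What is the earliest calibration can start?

The QC check ends at 12:52 PM + 99 min = 2:31 PM.
Stage 1 starts at 2:31 PM − 365 min = 8:26 AM.
Calibration is bounded by stage 1, so the earliest it can start is 8:26 AM.

8:26 AM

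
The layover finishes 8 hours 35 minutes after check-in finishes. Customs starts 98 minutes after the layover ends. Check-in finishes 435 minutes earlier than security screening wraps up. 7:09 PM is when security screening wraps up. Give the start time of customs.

Check-in ends at 7:09 PM − 435 min = 11:54 AM.
The layover ends at 11:54 AM + 515 min = 8:29 PM.
Customs starts at 8:29 PM + 98 min = 10:07 PM.

10:07 PM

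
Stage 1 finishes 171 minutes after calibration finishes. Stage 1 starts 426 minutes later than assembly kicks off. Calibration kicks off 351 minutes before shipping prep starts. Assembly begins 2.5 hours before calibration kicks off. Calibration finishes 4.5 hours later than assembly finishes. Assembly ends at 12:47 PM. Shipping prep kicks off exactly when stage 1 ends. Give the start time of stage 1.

Calibration ends at 12:47 PM + 270 min = 5:17 PM.
Stage 1 ends at 5:17 PM + 171 min = 8:08 PM.
So shipping prep starts at 8:08 PM.
Calibration starts at 8:08 PM − 351 min = 2:17 PM.
Assembly starts at 2:17 PM − 150 min = 11:47 AM.
Stage 1 starts at 11:47 AM + 426 min = 6:53 PM.

6:53 PM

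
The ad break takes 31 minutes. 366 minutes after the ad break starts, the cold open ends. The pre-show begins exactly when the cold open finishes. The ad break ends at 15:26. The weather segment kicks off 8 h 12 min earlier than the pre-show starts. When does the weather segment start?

12:49

The ad break starts at 15:26 − 31 min = 14:55.
The cold open ends at 14:55 + 366 min = 21:01.
So the pre-show starts at 21:01.
The weather segment starts at 21:01 − 492 min = 12:49.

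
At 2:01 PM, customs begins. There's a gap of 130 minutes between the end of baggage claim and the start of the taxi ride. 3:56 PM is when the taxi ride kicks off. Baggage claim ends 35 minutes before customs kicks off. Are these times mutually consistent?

Baggage claim ends at 2:01 PM − 35 min = 1:26 PM.
The taxi ride starts at 1:26 PM + 130 min = 3:36 PM.
But the taxi ride is also said to start at 3:56 PM — a 20-minute conflict.

No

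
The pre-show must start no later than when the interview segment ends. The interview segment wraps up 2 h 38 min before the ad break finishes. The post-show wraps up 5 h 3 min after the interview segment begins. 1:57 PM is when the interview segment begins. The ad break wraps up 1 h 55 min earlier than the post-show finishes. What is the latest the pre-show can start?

2:27 PM

The post-show ends at 1:57 PM + 303 min = 7:00 PM.
The ad break ends at 7:00 PM − 115 min = 5:05 PM.
The interview segment ends at 5:05 PM − 158 min = 2:27 PM.
The pre-show is bounded by the interview segment, so the latest it can start is 2:27 PM.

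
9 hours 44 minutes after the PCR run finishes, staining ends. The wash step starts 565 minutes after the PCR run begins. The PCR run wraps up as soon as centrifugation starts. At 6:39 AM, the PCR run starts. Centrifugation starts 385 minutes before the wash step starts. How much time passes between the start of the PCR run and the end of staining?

The wash step starts at 6:39 AM + 565 min = 4:04 PM.
Centrifugation starts at 4:04 PM − 385 min = 9:39 AM.
So the PCR run ends at 9:39 AM.
Staining ends at 9:39 AM + 584 min = 7:23 PM.
From 6:39 AM to 7:23 PM is 12 hours 44 minutes.

12 hours 44 minutes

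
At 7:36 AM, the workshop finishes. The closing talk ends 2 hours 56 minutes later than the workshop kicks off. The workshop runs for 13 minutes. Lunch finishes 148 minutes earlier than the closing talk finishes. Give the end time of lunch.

The workshop starts at 7:36 AM − 13 min = 7:23 AM.
The closing talk ends at 7:23 AM + 176 min = 10:19 AM.
Lunch ends at 10:19 AM − 148 min = 7:51 AM.

7:51 AM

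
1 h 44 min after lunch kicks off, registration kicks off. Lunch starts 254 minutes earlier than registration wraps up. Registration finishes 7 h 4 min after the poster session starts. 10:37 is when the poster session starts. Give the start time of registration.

Registration ends at 10:37 + 424 min = 17:41.
Lunch starts at 17:41 − 254 min = 13:27.
Registration starts at 13:27 + 104 min = 15:11.

15:11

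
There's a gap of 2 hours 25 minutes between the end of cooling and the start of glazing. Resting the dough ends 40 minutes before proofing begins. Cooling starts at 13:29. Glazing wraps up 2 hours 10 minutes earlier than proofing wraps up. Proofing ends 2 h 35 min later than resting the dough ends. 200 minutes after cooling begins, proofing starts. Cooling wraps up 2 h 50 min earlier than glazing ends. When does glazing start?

16:09

Proofing starts at 13:29 + 200 min = 16:49.
Resting the dough ends at 16:49 − 40 min = 16:09.
Proofing ends at 16:09 + 155 min = 18:44.
Glazing ends at 18:44 − 130 min = 16:34.
Cooling ends at 16:34 − 170 min = 13:44.
Glazing starts at 13:44 + 145 min = 16:09.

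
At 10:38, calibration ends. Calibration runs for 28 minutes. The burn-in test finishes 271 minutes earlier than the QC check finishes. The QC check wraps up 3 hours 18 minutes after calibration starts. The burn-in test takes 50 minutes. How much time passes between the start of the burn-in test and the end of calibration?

Calibration starts at 10:38 − 28 min = 10:10.
The QC check ends at 10:10 + 198 min = 13:28.
The burn-in test ends at 13:28 − 271 min = 08:57.
The burn-in test starts at 08:57 − 50 min = 08:07.
From 08:07 to 10:38 is 2 hours 31 minutes.

2 hours 31 minutes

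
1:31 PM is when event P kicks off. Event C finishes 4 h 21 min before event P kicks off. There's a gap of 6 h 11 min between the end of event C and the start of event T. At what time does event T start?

Event C ends at 1:31 PM − 261 min = 9:10 AM.
Event T starts at 9:10 AM + 371 min = 3:21 PM.

3:21 PM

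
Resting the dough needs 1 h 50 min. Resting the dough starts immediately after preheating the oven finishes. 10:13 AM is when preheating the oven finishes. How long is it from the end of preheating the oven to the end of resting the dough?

110 minutes

Resting the dough starts at 10:13 AM.
Resting the dough ends at 10:13 AM + 110 min = 12:03 PM.
From 10:13 AM to 12:03 PM is 110 minutes.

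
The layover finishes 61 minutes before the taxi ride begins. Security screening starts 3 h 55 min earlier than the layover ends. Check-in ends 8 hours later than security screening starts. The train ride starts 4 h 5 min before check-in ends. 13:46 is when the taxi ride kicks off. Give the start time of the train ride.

The layover ends at 13:46 − 61 min = 12:45.
Security screening starts at 12:45 − 235 min = 08:50.
Check-in ends at 08:50 + 480 min = 16:50.
The train ride starts at 16:50 − 245 min = 12:45.

12:45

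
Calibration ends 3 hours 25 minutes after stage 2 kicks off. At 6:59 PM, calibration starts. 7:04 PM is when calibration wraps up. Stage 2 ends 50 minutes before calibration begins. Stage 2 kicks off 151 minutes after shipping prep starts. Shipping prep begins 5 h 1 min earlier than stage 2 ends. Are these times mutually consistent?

Stage 2 ends at 6:59 PM − 50 min = 6:09 PM.
Shipping prep starts at 6:09 PM − 301 min = 1:08 PM.
Stage 2 starts at 1:08 PM + 151 min = 3:39 PM.
Calibration ends at 3:39 PM + 205 min = 7:04 PM.
That matches the stated 7:04 PM, so the schedule is consistent.

Yes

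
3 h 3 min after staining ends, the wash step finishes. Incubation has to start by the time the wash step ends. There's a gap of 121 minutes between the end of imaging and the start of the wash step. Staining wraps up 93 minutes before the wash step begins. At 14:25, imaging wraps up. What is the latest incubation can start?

17:56

The wash step starts at 14:25 + 121 min = 16:26.
Staining ends at 16:26 − 93 min = 14:53.
The wash step ends at 14:53 + 183 min = 17:56.
Incubation is bounded by the wash step, so the latest it can start is 17:56.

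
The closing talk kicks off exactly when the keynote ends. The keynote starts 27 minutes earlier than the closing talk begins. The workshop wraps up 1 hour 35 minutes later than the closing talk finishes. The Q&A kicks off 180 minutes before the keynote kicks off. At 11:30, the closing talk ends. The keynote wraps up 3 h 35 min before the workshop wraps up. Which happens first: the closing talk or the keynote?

The workshop ends at 11:30 + 95 min = 13:05.
The keynote ends at 13:05 − 215 min = 09:30.
So the closing talk starts at 09:30.
The keynote starts at 09:30 − 27 min = 09:03.
The closing talk starts at 09:30 and the keynote starts at 09:03, so the keynote is first.

the keynote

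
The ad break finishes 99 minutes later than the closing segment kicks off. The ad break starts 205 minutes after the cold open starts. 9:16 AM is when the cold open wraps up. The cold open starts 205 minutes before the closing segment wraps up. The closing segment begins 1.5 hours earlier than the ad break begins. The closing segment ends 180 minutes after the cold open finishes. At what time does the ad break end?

12:25 PM

The closing segment ends at 9:16 AM + 180 min = 12:16 PM.
The cold open starts at 12:16 PM − 205 min = 8:51 AM.
The ad break starts at 8:51 AM + 205 min = 12:16 PM.
The closing segment starts at 12:16 PM − 90 min = 10:46 AM.
The ad break ends at 10:46 AM + 99 min = 12:25 PM.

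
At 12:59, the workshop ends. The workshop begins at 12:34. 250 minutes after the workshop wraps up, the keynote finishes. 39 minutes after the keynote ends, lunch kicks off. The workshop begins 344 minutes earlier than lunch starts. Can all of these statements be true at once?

No

The keynote ends at 12:59 + 250 min = 17:09.
Lunch starts at 17:09 + 39 min = 17:48.
The workshop starts at 17:48 − 344 min = 12:04.
But the workshop is also said to start at 12:34 — a 30-minute conflict.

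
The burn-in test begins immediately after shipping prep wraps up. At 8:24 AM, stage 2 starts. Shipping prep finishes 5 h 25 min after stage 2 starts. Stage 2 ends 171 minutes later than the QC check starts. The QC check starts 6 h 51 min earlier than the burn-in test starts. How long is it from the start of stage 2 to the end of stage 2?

1 h 25 min

Shipping prep ends at 8:24 AM + 325 min = 1:49 PM.
So the burn-in test starts at 1:49 PM.
The QC check starts at 1:49 PM − 411 min = 6:58 AM.
Stage 2 ends at 6:58 AM + 171 min = 9:49 AM.
From 8:24 AM to 9:49 AM is 1 h 25 min.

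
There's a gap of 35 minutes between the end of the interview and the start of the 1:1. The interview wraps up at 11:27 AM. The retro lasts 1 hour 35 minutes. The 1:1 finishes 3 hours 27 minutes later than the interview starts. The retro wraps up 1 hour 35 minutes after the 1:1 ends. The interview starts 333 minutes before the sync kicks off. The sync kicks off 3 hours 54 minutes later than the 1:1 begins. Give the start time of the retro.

1:50 PM

The 1:1 starts at 11:27 AM + 35 min = 12:02 PM.
The sync starts at 12:02 PM + 234 min = 3:56 PM.
The interview starts at 3:56 PM − 333 min = 10:23 AM.
The 1:1 ends at 10:23 AM + 207 min = 1:50 PM.
The retro ends at 1:50 PM + 95 min = 3:25 PM.
The retro starts at 3:25 PM − 95 min = 1:50 PM.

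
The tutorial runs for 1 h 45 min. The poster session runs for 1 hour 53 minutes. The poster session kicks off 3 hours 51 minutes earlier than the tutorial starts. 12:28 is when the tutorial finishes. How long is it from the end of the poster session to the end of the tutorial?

The tutorial starts at 12:28 − 105 min = 10:43.
The poster session starts at 10:43 − 231 min = 06:52.
The poster session ends at 06:52 + 113 min = 08:45.
From 08:45 to 12:28 is 223 minutes.

223 minutes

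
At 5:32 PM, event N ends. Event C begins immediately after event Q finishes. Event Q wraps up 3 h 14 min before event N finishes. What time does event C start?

Event Q ends at 5:32 PM − 194 min = 2:18 PM.
So event C starts at 2:18 PM.

2:18 PM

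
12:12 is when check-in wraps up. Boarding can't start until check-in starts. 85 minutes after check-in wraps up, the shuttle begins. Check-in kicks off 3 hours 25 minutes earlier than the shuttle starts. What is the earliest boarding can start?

The shuttle starts at 12:12 + 85 min = 13:37.
Check-in starts at 13:37 − 205 min = 10:12.
Boarding is bounded by check-in, so the earliest it can start is 10:12.

10:12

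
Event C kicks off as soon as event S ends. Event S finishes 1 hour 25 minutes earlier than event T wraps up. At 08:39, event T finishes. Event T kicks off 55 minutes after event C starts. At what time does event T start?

08:09

Event S ends at 08:39 − 85 min = 07:14.
So event C starts at 07:14.
Event T starts at 07:14 + 55 min = 08:09.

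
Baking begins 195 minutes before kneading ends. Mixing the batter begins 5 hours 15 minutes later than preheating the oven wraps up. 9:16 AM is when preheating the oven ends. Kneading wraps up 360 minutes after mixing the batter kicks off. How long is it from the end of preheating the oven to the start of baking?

480 minutes

Mixing the batter starts at 9:16 AM + 315 min = 2:31 PM.
Kneading ends at 2:31 PM + 360 min = 8:31 PM.
Baking starts at 8:31 PM − 195 min = 5:16 PM.
From 9:16 AM to 5:16 PM is 480 minutes.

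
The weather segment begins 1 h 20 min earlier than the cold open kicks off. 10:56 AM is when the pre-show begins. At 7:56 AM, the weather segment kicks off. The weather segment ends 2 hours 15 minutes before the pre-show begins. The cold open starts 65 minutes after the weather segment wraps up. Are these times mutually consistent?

No

The weather segment ends at 10:56 AM − 135 min = 8:41 AM.
The cold open starts at 8:41 AM + 65 min = 9:46 AM.
The weather segment starts at 9:46 AM − 80 min = 8:26 AM.
But the weather segment is also said to start at 7:56 AM — a 30-minute conflict.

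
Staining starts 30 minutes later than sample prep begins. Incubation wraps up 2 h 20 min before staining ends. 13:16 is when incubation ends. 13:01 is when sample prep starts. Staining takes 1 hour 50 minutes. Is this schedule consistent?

Staining starts at 13:01 + 30 min = 13:31.
Staining ends at 13:31 + 110 min = 15:21.
Incubation ends at 15:21 − 140 min = 13:01.
But incubation is also said to end at 13:16 — a 15-minute conflict.

No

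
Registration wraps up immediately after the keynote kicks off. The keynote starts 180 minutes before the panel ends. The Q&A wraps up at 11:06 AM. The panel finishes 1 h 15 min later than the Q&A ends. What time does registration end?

9:21 AM

The panel ends at 11:06 AM + 75 min = 12:21 PM.
The keynote starts at 12:21 PM − 180 min = 9:21 AM.
So registration ends at 9:21 AM.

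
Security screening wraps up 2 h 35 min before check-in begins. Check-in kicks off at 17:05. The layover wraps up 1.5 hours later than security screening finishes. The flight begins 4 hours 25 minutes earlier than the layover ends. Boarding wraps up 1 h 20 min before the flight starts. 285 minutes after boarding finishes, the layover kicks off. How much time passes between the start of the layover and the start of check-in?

Security screening ends at 17:05 − 155 min = 14:30.
The layover ends at 14:30 + 90 min = 16:00.
The flight starts at 16:00 − 265 min = 11:35.
Boarding ends at 11:35 − 80 min = 10:15.
The layover starts at 10:15 + 285 min = 15:00.
From 15:00 to 17:05 is 125 minutes.

125 minutes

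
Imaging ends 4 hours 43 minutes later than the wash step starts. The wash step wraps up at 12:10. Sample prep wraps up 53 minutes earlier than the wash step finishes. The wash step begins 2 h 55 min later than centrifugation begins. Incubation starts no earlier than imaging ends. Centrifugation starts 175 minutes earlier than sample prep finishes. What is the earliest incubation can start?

16:00

Sample prep ends at 12:10 − 53 min = 11:17.
Centrifugation starts at 11:17 − 175 min = 08:22.
The wash step starts at 08:22 + 175 min = 11:17.
Imaging ends at 11:17 + 283 min = 16:00.
Incubation is bounded by imaging, so the earliest it can start is 16:00.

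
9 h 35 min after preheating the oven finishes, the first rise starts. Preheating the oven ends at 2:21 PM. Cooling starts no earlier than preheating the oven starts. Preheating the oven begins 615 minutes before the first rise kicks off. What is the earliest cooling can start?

1:41 PM

The first rise starts at 2:21 PM + 575 min = 11:56 PM.
Preheating the oven starts at 11:56 PM − 615 min = 1:41 PM.
Cooling is bounded by preheating the oven, so the earliest it can start is 1:41 PM.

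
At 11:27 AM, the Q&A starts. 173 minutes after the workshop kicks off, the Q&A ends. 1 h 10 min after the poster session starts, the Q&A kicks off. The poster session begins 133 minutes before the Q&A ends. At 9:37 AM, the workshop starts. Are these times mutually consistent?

Yes

The Q&A ends at 9:37 AM + 173 min = 12:30 PM.
The poster session starts at 12:30 PM − 133 min = 10:17 AM.
The Q&A starts at 10:17 AM + 70 min = 11:27 AM.
That matches the stated 11:27 AM, so the schedule is consistent.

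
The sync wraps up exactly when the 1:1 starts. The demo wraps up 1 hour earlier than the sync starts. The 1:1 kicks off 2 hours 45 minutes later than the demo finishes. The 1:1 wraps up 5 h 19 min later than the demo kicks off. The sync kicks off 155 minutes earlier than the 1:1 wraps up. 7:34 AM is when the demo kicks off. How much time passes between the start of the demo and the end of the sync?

The 1:1 ends at 7:34 AM + 319 min = 12:53 PM.
The sync starts at 12:53 PM − 155 min = 10:18 AM.
The demo ends at 10:18 AM − 60 min = 9:18 AM.
The 1:1 starts at 9:18 AM + 165 min = 12:03 PM.
So the sync ends at 12:03 PM.
From 7:34 AM to 12:03 PM is 269 minutes.

269 minutes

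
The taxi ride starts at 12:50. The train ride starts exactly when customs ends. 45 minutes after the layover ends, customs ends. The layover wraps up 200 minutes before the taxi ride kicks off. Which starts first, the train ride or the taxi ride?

The layover ends at 12:50 − 200 min = 09:30.
Customs ends at 09:30 + 45 min = 10:15.
So the train ride starts at 10:15.
The train ride starts at 10:15 and the taxi ride starts at 12:50, so the train ride is first.

the train ride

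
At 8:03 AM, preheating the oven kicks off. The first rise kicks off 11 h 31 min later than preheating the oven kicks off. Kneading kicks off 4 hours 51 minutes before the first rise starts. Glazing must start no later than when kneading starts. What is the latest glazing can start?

The first rise starts at 8:03 AM + 691 min = 7:34 PM.
Kneading starts at 7:34 PM − 291 min = 2:43 PM.
Glazing is bounded by kneading, so the latest it can start is 2:43 PM.

2:43 PM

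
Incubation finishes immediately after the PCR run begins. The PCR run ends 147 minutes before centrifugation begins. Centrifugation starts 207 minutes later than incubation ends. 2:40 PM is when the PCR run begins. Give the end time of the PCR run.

Incubation ends at 2:40 PM.
Centrifugation starts at 2:40 PM + 207 min = 6:07 PM.
The PCR run ends at 6:07 PM − 147 min = 3:40 PM.

3:40 PM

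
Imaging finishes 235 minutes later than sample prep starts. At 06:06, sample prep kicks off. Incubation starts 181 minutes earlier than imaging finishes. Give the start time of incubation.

07:00

Imaging ends at 06:06 + 235 min = 10:01.
Incubation starts at 10:01 − 181 min = 07:00.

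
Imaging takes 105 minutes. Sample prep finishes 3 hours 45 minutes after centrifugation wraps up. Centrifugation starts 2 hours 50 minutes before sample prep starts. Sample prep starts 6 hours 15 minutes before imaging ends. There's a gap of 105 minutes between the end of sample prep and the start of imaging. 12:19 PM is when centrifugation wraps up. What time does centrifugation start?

Sample prep ends at 12:19 PM + 225 min = 4:04 PM.
Imaging starts at 4:04 PM + 105 min = 5:49 PM.
Imaging ends at 5:49 PM + 105 min = 7:34 PM.
Sample prep starts at 7:34 PM − 375 min = 1:19 PM.
Centrifugation starts at 1:19 PM − 170 min = 10:29 AM.

10:29 AM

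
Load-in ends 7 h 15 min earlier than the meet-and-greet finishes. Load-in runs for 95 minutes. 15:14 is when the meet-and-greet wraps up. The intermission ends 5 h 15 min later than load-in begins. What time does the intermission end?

11:39

Load-in ends at 15:14 − 435 min = 07:59.
Load-in starts at 07:59 − 95 min = 06:24.
The intermission ends at 06:24 + 315 min = 11:39.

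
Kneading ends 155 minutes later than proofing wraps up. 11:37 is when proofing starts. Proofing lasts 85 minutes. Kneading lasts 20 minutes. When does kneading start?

Proofing ends at 11:37 + 85 min = 13:02.
Kneading ends at 13:02 + 155 min = 15:37.
Kneading starts at 15:37 − 20 min = 15:17.

15:17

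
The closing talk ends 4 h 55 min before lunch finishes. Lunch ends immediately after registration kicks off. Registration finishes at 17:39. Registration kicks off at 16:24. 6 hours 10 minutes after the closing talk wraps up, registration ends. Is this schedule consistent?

Lunch ends at 16:24.
The closing talk ends at 16:24 − 295 min = 11:29.
Registration ends at 11:29 + 370 min = 17:39.
That matches the stated 17:39, so the schedule is consistent.

Yes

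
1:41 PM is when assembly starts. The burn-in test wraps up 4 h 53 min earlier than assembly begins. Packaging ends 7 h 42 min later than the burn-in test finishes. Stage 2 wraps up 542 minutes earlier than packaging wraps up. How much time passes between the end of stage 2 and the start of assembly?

The burn-in test ends at 1:41 PM − 293 min = 8:48 AM.
Packaging ends at 8:48 AM + 462 min = 4:30 PM.
Stage 2 ends at 4:30 PM − 542 min = 7:28 AM.
From 7:28 AM to 1:41 PM is 6 h 13 min.

6 h 13 min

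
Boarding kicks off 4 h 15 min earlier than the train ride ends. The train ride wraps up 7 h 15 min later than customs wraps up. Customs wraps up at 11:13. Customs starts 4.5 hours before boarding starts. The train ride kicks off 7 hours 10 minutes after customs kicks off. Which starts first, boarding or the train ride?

boarding

The train ride ends at 11:13 + 435 min = 18:28.
Boarding starts at 18:28 − 255 min = 14:13.
Customs starts at 14:13 − 270 min = 09:43.
The train ride starts at 09:43 + 430 min = 16:53.
Boarding starts at 14:13 and the train ride starts at 16:53, so boarding is first.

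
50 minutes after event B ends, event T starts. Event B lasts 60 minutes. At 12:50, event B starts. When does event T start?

Event B ends at 12:50 + 60 min = 13:50.
Event T starts at 13:50 + 50 min = 14:40.

14:40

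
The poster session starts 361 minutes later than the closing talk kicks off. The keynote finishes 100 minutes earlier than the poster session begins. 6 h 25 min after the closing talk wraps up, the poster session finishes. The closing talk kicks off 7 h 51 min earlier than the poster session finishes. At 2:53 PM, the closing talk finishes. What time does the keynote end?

The poster session ends at 2:53 PM + 385 min = 9:18 PM.
The closing talk starts at 9:18 PM − 471 min = 1:27 PM.
The poster session starts at 1:27 PM + 361 min = 7:28 PM.
The keynote ends at 7:28 PM − 100 min = 5:48 PM.

5:48 PM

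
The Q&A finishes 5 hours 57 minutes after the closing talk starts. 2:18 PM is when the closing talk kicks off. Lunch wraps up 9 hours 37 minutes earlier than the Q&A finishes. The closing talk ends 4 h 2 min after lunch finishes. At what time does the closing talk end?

The Q&A ends at 2:18 PM + 357 min = 8:15 PM.
Lunch ends at 8:15 PM − 577 min = 10:38 AM.
The closing talk ends at 10:38 AM + 242 min = 2:40 PM.

2:40 PM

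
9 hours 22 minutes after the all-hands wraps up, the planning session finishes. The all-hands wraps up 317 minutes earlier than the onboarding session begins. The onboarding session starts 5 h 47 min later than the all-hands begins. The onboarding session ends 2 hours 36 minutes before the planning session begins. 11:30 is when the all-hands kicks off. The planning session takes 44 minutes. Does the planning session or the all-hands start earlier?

the all-hands

The onboarding session starts at 11:30 + 347 min = 17:17.
The all-hands ends at 17:17 − 317 min = 12:00.
The planning session ends at 12:00 + 562 min = 21:22.
The planning session starts at 21:22 − 44 min = 20:38.
The planning session starts at 20:38 and the all-hands starts at 11:30, so the all-hands is first.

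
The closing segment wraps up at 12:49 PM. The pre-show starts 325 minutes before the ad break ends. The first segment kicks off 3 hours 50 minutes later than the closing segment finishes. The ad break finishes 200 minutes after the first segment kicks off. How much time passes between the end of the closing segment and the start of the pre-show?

1 h 45 min

The first segment starts at 12:49 PM + 230 min = 4:39 PM.
The ad break ends at 4:39 PM + 200 min = 7:59 PM.
The pre-show starts at 7:59 PM − 325 min = 2:34 PM.
From 12:49 PM to 2:34 PM is 1 h 45 min.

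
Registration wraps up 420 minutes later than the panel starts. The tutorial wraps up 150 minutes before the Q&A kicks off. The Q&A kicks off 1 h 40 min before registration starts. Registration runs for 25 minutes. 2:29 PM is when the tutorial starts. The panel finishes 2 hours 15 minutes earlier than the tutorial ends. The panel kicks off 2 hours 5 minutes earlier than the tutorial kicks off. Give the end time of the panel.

12:34 PM

The panel starts at 2:29 PM − 125 min = 12:24 PM.
Registration ends at 12:24 PM + 420 min = 7:24 PM.
Registration starts at 7:24 PM − 25 min = 6:59 PM.
The Q&A starts at 6:59 PM − 100 min = 5:19 PM.
The tutorial ends at 5:19 PM − 150 min = 2:49 PM.
The panel ends at 2:49 PM − 135 min = 12:34 PM.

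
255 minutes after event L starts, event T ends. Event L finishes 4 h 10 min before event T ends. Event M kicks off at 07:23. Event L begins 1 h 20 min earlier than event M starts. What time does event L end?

Event L starts at 07:23 − 80 min = 06:03.
Event T ends at 06:03 + 255 min = 10:18.
Event L ends at 10:18 − 250 min = 06:08.

06:08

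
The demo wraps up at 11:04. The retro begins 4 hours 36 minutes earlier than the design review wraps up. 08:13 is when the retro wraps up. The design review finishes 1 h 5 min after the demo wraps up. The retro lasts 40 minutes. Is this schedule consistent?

The design review ends at 11:04 + 65 min = 12:09.
The retro starts at 12:09 − 276 min = 07:33.
The retro ends at 07:33 + 40 min = 08:13.
That matches the stated 08:13, so the schedule is consistent.

Yes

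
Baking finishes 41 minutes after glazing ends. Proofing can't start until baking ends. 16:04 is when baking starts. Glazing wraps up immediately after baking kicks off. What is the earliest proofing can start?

16:45

Glazing ends at 16:04.
Baking ends at 16:04 + 41 min = 16:45.
Proofing is bounded by baking, so the earliest it can start is 16:45.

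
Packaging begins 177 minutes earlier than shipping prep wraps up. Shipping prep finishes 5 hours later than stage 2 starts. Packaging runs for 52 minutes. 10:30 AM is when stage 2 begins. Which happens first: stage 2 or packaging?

stage 2

Shipping prep ends at 10:30 AM + 300 min = 3:30 PM.
Packaging starts at 3:30 PM − 177 min = 12:33 PM.
Stage 2 starts at 10:30 AM and packaging starts at 12:33 PM, so stage 2 is first.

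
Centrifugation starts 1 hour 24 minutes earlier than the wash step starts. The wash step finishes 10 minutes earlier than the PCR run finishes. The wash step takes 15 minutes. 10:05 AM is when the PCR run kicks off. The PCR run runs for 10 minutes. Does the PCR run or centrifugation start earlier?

The PCR run ends at 10:05 AM + 10 min = 10:15 AM.
The wash step ends at 10:15 AM − 10 min = 10:05 AM.
The wash step starts at 10:05 AM − 15 min = 9:50 AM.
Centrifugation starts at 9:50 AM − 84 min = 8:26 AM.
The PCR run starts at 10:05 AM and centrifugation starts at 8:26 AM, so centrifugation is first.

centrifugation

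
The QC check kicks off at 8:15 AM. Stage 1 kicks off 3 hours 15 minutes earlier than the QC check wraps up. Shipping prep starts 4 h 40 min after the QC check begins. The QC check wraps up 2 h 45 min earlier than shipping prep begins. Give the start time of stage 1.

Shipping prep starts at 8:15 AM + 280 min = 12:55 PM.
The QC check ends at 12:55 PM − 165 min = 10:10 AM.
Stage 1 starts at 10:10 AM − 195 min = 6:55 AM.

6:55 AM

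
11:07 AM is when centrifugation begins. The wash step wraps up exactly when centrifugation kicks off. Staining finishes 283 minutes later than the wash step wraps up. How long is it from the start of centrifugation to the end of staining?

4 h 43 min

The wash step ends at 11:07 AM.
Staining ends at 11:07 AM + 283 min = 3:50 PM.
From 11:07 AM to 3:50 PM is 4 h 43 min.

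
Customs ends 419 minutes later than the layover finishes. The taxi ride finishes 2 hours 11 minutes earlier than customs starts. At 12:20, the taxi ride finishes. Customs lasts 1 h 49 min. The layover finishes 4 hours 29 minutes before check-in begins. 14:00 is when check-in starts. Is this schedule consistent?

The layover ends at 14:00 − 269 min = 09:31.
Customs ends at 09:31 + 419 min = 16:30.
Customs starts at 16:30 − 109 min = 14:41.
The taxi ride ends at 14:41 − 131 min = 12:30.
But the taxi ride is also said to end at 12:20 — a 10-minute conflict.

No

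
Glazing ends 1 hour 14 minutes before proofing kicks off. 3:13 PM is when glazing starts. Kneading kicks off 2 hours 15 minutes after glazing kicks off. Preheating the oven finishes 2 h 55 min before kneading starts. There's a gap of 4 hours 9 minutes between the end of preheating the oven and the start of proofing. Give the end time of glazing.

5:28 PM

Kneading starts at 3:13 PM + 135 min = 5:28 PM.
Preheating the oven ends at 5:28 PM − 175 min = 2:33 PM.
Proofing starts at 2:33 PM + 249 min = 6:42 PM.
Glazing ends at 6:42 PM − 74 min = 5:28 PM.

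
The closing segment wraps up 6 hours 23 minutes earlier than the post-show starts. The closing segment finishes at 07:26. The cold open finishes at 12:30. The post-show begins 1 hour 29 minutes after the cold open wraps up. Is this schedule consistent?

The post-show starts at 12:30 + 89 min = 13:59.
The closing segment ends at 13:59 − 383 min = 07:36.
But the closing segment is also said to end at 07:26 — a 10-minute conflict.

No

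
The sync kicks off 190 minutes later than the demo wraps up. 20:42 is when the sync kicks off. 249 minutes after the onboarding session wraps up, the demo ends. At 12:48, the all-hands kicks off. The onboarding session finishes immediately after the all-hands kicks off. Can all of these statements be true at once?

The onboarding session ends at 12:48.
The demo ends at 12:48 + 249 min = 16:57.
The sync starts at 16:57 + 190 min = 20:07.
But the sync is also said to start at 20:42 — a 35-minute conflict.

No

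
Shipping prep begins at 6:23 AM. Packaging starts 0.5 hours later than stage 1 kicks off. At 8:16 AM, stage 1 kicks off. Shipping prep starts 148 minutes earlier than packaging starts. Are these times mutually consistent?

No

Packaging starts at 8:16 AM + 30 min = 8:46 AM.
Shipping prep starts at 8:46 AM − 148 min = 6:18 AM.
But shipping prep is also said to start at 6:23 AM — a 5-minute conflict.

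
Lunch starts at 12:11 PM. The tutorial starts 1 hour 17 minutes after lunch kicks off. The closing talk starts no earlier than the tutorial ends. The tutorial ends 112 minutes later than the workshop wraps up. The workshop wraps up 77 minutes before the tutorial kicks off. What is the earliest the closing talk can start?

The tutorial starts at 12:11 PM + 77 min = 1:28 PM.
The workshop ends at 1:28 PM − 77 min = 12:11 PM.
The tutorial ends at 12:11 PM + 112 min = 2:03 PM.
The closing talk is bounded by the tutorial, so the earliest it can start is 2:03 PM.

2:03 PM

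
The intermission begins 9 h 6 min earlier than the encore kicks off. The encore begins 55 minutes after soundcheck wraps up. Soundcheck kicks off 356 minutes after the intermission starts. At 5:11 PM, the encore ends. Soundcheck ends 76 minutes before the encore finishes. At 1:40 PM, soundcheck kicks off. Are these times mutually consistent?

Soundcheck ends at 5:11 PM − 76 min = 3:55 PM.
The encore starts at 3:55 PM + 55 min = 4:50 PM.
The intermission starts at 4:50 PM − 546 min = 7:44 AM.
Soundcheck starts at 7:44 AM + 356 min = 1:40 PM.
That matches the stated 1:40 PM, so the schedule is consistent.

Yes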